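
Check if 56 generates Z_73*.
p - 1 = 72 has prime divisors 2, 3. Check 56^(72/q) mod 73 for each: 56^(72/2) = 56^36 ≡ 72, 56^(72/3) = 56^24 ≡ 1 (mod 73). Since 56^24 ≡ 1 (mod 73), the order of 56 divides 24 (in fact the order is 24) ≠ 72, so it is not a primitive root.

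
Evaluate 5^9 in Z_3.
5 ≡ 2 (mod 3). 9 = 8 + 1 (binary 1001). Repeated squaring mod 3: 2^1 ≡ 2; 2^2 ≡ 2² = 4 ≡ 1; 2^4 ≡ 1² = 1 ≡ 1; 2^8 ≡ 1² = 1 ≡ 1. Multiply: 5^9 ≡ 2^8 × 2^1 ≡ 1 × 2 (mod 3): 1 × 2 = 2 ≡ 2. So 5^9 ≡ 2 (mod 3).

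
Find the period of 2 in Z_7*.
Powers of 2 mod 7: 2^1≡2, 2^2≡4, 2^3≡1. Order = 3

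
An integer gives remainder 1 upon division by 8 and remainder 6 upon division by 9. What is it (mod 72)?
M = 8 × 9 = 72. M₁ = 9, y₁ ≡ 1 (mod 8). M₂ = 8, y₂ ≡ 8 (mod 9). t = 1×9×1 + 6×8×8 ≡ 33 (mod 72). The smallest positive such number is 33.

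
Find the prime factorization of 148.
2^2 × 37

Divide by primes starting from smallest:
148 ÷ 2 = 74
74 ÷ 2 = 37
37 ÷ 37 = 1

148 = 2^2 × 37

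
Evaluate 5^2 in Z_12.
2 = 2 (binary 10). Repeated squaring mod 12: 5^1 ≡ 5; 5^2 ≡ 5² = 25 ≡ 1. So 5^2 ≡ 1 (mod 12).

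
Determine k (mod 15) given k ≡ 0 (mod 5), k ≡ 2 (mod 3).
5

Using the Chinese Remainder Theorem:
M = product of moduli = 15
For equation 1: M_1 = 3, 3 ≡ 3 (mod 5), inverse of 3 mod 5 is 2 (check: 3 × 2 = 6 ≡ 1 (mod 5))
For equation 2: M_2 = 5, 5 ≡ 2 (mod 3), inverse of 5 mod 3 is 2 (check: 2 × 2 = 4 ≡ 1 (mod 3))
Combine: k ≡ Σ r_i×M_i×(M_i⁻¹ mod m_i) = 0×3×2 + 2×5×2 = 0 + 20 = 20
20 mod 15 = 5
k ≡ 5 (mod 15)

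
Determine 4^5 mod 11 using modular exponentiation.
5 = 4 + 1 (binary 101). Repeated squaring mod 11: 4^1 ≡ 4; 4^2 ≡ 4² = 16 ≡ 5; 4^4 ≡ 5² = 25 ≡ 3. Multiply: 4^5 = 4^4 × 4^1 ≡ 3 × 4 (mod 11): 3 × 4 = 12 ≡ 1. So 4^5 ≡ 1 (mod 11).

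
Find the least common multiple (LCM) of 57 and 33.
627

First find GCD(57, 33) using the Euclidean algorithm:
57 = 1 × 33 + 24
33 = 1 × 24 + 9
24 = 2 × 9 + 6
9 = 1 × 6 + 3
6 = 2 × 3 + 0
GCD(57, 33) = 3

LCM formula: LCM(a, b) = (a × b) / GCD(a, b)
LCM(57, 33) = (57 × 33) / 3
LCM(57, 33) = 1881 / 3
LCM(57, 33) = 627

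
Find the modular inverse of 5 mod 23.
5^(-1) ≡ 14 (mod 23). Verification: 5 × 14 = 70 ≡ 1 (mod 23)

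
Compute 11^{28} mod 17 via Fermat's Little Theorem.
13

By Fermat's Little Theorem, a^(p-1) ≡ 1 (mod p) for prime p and gcd(a, p) = 1
Here p = 17, so 11^16 ≡ 1 (mod 17)
We can reduce the exponent: 28 mod 16 = 12
So 11^28 ≡ 11^12 (mod 17)
Computing: 11^12 mod 17 = 13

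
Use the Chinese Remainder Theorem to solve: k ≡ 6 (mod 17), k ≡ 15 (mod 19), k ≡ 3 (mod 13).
1706

Using the Chinese Remainder Theorem:
M = product of moduli = 4199
For equation 1: M_1 = 247, 247 ≡ 9 (mod 17), inverse of 247 mod 17 is 2 (check: 9 × 2 = 18 ≡ 1 (mod 17))
For equation 2: M_2 = 221, 221 ≡ 12 (mod 19), inverse of 221 mod 19 is 8 (check: 12 × 8 = 96 ≡ 1 (mod 19))
For equation 3: M_3 = 323, 323 ≡ 11 (mod 13), inverse of 323 mod 13 is 6 (check: 11 × 6 = 66 ≡ 1 (mod 13))
Combine: k ≡ Σ r_i×M_i×(M_i⁻¹ mod m_i) = 6×247×2 + 15×221×8 + 3×323×6 = 2964 + 26520 + 5814 = 35298
35298 mod 4199 = 1706
k ≡ 1706 (mod 4199)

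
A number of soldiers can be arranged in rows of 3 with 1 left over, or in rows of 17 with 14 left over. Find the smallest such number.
M = 3 × 17 = 51. M₁ = 17, y₁ ≡ 2 (mod 3). M₂ = 3, y₂ ≡ 6 (mod 17). z = 1×17×2 + 14×3×6 ≡ 31 (mod 51). The smallest positive such number is 31.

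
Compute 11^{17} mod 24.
11

Using successive squaring:
Binary expansion of 17: 10001
Powers of 11 mod 24 (each is the square of the previous):
  11^1 ≡ 11 (mod 24)
  11^2 ≡ 11² = 121 ≡ 1 (mod 24)
  11^4 ≡ 1² = 1 ≡ 1 (mod 24)
  11^8 ≡ 1² = 1 ≡ 1 (mod 24)
  11^16 ≡ 1² = 1 ≡ 1 (mod 24)
17 = 16 + 1, so 11^17 = 11^16 × 11^1 ≡ 1 × 11 (mod 24)
Multiplying step by step:
  1 × 11 = 11 ≡ 11 (mod 24)
Result: 11^17 ≡ 11 (mod 24)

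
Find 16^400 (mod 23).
Using Fermat: 16^{22} ≡ 1 (mod 23). 400 ≡ 4 (mod 22). So 16^{400} ≡ 16^{4} ≡ 9 (mod 23)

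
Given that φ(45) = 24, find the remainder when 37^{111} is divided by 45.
By Euler: 37^{24} ≡ 1 (mod 45) since gcd(37, 45) = 1. 111 = 4×24 + 15. So 37^{111} ≡ 37^{15} ≡ 28 (mod 45)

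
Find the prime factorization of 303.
3 × 101

Divide by primes starting from smallest:
303 ÷ 3 = 101
101 ÷ 101 = 1

303 = 3 × 101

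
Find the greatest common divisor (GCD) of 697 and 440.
1

Using the Euclidean algorithm:
697 = 1 × 440 + 257
440 = 1 × 257 + 183
257 = 1 × 183 + 74
183 = 2 × 74 + 35
74 = 2 × 35 + 4
35 = 8 × 4 + 3
4 = 1 × 3 + 1
3 = 3 × 1 + 0

GCD(697, 440) = 1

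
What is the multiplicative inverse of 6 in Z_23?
6^(-1) ≡ 4 (mod 23). Verification: 6 × 4 = 24 ≡ 1 (mod 23)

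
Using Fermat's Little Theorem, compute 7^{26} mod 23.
9

By Fermat's Little Theorem, a^(p-1) ≡ 1 (mod p) for prime p and gcd(a, p) = 1
Here p = 23, so 7^22 ≡ 1 (mod 23)
We can reduce the exponent: 26 mod 22 = 4
So 7^26 ≡ 7^4 (mod 23)
Computing: 7^4 mod 23 = 9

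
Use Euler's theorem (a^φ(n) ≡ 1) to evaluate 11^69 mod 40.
By Euler: 11^{16} ≡ 1 (mod 40) since gcd(11, 40) = 1. 69 = 4×16 + 5. So 11^{69} ≡ 11^{5} ≡ 11 (mod 40)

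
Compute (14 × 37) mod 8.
6

(14 × 37) = 518
518 mod 8 = 6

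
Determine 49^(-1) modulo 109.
49^(-1) ≡ 89 (mod 109). Verification: 49 × 89 = 4361 ≡ 1 (mod 109)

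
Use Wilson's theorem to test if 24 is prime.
(23)! mod 24 = 0. Since 0 ≢ -1 (mod 24), 24 is not prime.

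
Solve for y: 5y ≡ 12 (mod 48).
12

Since gcd(5, 48) = 1 divides 12, a solution exists.
Multiply both sides by the inverse of 5 mod 48:
  5^(-1) mod 48 = 29
  x ≡ 29 × 12 ≡ 348 ≡ 12 (mod 48)
Verification: 5 × 12 = 60 = 1 × 48 + 12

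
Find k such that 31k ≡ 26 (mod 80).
6

Since gcd(31, 80) = 1 divides 26, a solution exists.
Multiply both sides by the inverse of 31 mod 80:
  31^(-1) mod 80 = 31
  x ≡ 31 × 26 ≡ 806 ≡ 6 (mod 80)
Verification: 31 × 6 = 186 = 2 × 80 + 26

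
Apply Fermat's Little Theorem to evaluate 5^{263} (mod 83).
76

By Fermat's Little Theorem, a^(p-1) ≡ 1 (mod p) for prime p and gcd(a, p) = 1
Here p = 83, so 5^82 ≡ 1 (mod 83)
We can reduce the exponent: 263 mod 82 = 17
So 5^263 ≡ 5^17 (mod 83)
Computing: 5^17 mod 83 = 76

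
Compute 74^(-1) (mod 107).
94

Using Extended Euclidean Algorithm:
gcd(74, 107) = 1
Bezout coefficients: 74 × -13 + 107 × 9 = 1
So 74 × -13 ≡ 1 (mod 107)
The inverse is -13 mod 107 = 94
Verification: 74 × 94 = 6956 = 65 × 107 + 1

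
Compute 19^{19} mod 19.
0

Using successive squaring:
Binary expansion of 19: 10011
Powers of 19 mod 19 (each is the square of the previous):
  19^1 ≡ 0 (mod 19)
  19^2 ≡ 0² = 0 ≡ 0 (mod 19)
  19^4 ≡ 0² = 0 ≡ 0 (mod 19)
  19^8 ≡ 0² = 0 ≡ 0 (mod 19)
  19^16 ≡ 0² = 0 ≡ 0 (mod 19)
19 = 16 + 2 + 1, so 19^19 = 19^16 × 19^2 × 19^1 ≡ 0 × 0 × 0 (mod 19)
Multiplying step by step:
  0 × 0 = 0 ≡ 0 (mod 19)
  0 × 0 = 0 ≡ 0 (mod 19)
Result: 19^19 ≡ 0 (mod 19)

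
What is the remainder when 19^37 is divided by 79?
Using repeated squaring. 37 = 32 + 4 + 1 (binary 100101). Repeated squaring mod 79: 19^1 ≡ 19; 19^2 ≡ 19² = 361 ≡ 45; 19^4 ≡ 45² = 2025 ≡ 50; 19^8 ≡ 50² = 2500 ≡ 51; 19^16 ≡ 51² = 2601 ≡ 73; 19^32 ≡ 73² = 5329 ≡ 36. Multiply: 19^37 = 19^32 × 19^4 × 19^1 ≡ 36 × 50 × 19 (mod 79): 36 × 50 = 1800 ≡ 62; 62 × 19 = 1178 ≡ 72. So 19^37 ≡ 72 (mod 79).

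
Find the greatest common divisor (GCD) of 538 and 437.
1

Using the Euclidean algorithm:
538 = 1 × 437 + 101
437 = 4 × 101 + 33
101 = 3 × 33 + 2
33 = 16 × 2 + 1
2 = 2 × 1 + 0

GCD(538, 437) = 1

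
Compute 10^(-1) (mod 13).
4

Using Extended Euclidean Algorithm:
gcd(10, 13) = 1
Bezout coefficients: 10 × 4 + 13 × -3 = 1
So 10 × 4 ≡ 1 (mod 13)
The inverse is 4 mod 13 = 4
Verification: 10 × 4 = 40 = 3 × 13 + 1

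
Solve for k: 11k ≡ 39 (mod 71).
10

Since gcd(11, 71) = 1 divides 39, a solution exists.
Multiply both sides by the inverse of 11 mod 71:
  11^(-1) mod 71 = 13
  x ≡ 13 × 39 ≡ 507 ≡ 10 (mod 71)
Verification: 11 × 10 = 110 = 1 × 71 + 39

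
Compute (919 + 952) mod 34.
1

(919 + 952) = 1871
1871 mod 34 = 1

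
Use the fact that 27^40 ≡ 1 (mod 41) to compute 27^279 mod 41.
By Fermat: 27^{40} ≡ 1 (mod 41). 279 = 6×40 + 39. So 27^{279} ≡ 27^{39} ≡ 38 (mod 41)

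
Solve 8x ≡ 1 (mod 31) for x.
4

Using Extended Euclidean Algorithm:
gcd(8, 31) = 1
Bezout coefficients: 8 × 4 + 31 × -1 = 1
So 8 × 4 ≡ 1 (mod 31)
The inverse is 4 mod 31 = 4
Verification: 8 × 4 = 32 = 1 × 31 + 1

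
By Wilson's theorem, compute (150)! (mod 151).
By Wilson's theorem, (150)! ≡ -1 ≡ 150 (mod 151)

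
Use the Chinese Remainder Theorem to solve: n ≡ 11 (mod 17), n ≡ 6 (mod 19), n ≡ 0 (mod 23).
5060

Using the Chinese Remainder Theorem:
M = product of moduli = 7429
For equation 1: M_1 = 437, 437 ≡ 12 (mod 17), inverse of 437 mod 17 is 10 (check: 12 × 10 = 120 ≡ 1 (mod 17))
For equation 2: M_2 = 391, 391 ≡ 11 (mod 19), inverse of 391 mod 19 is 7 (check: 11 × 7 = 77 ≡ 1 (mod 19))
For equation 3: M_3 = 323, 323 ≡ 1 (mod 23), inverse of 323 mod 23 is 1 (check: 1 × 1 = 1 ≡ 1 (mod 23))
Combine: n ≡ Σ r_i×M_i×(M_i⁻¹ mod m_i) = 11×437×10 + 6×391×7 + 0×323×1 = 48070 + 16422 + 0 = 64492
64492 mod 7429 = 5060
n ≡ 5060 (mod 7429)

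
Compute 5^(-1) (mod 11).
9

Using Extended Euclidean Algorithm:
gcd(5, 11) = 1
Bezout coefficients: 5 × -2 + 11 × 1 = 1
So 5 × -2 ≡ 1 (mod 11)
The inverse is -2 mod 11 = 9
Verification: 5 × 9 = 45 = 4 × 11 + 1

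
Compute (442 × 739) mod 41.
32

(442 × 739) = 326638
326638 mod 41 = 32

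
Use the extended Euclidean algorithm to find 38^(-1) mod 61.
Extended GCD: 38(-8) + 61(5) = 1. So 38^(-1) ≡ 53 ≡ 53 (mod 61). Verify: 38 × 53 = 2014 ≡ 1 (mod 61)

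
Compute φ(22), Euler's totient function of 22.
10

Prime factorization: 22 = 2 × 11
Using the formula φ(n) = n × Π(1 - 1/p) for each prime factor p:
φ(22) = 22 × (1 - 1/2) × (1 - 1/11)
φ(22) = 10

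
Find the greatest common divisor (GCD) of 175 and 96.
1

Using the Euclidean algorithm:
175 = 1 × 96 + 79
96 = 1 × 79 + 17
79 = 4 × 17 + 11
17 = 1 × 11 + 6
11 = 1 × 6 + 5
6 = 1 × 5 + 1
5 = 5 × 1 + 0

GCD(175, 96) = 1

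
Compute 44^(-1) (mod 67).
44^(-1) ≡ 32 (mod 67). Verification: 44 × 32 = 1408 ≡ 1 (mod 67)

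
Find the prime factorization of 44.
2^2 × 11

Divide by primes starting from smallest:
44 ÷ 2 = 22
22 ÷ 2 = 11
11 ÷ 11 = 1

44 = 2^2 × 11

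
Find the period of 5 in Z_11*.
Powers of 5 mod 11: 5^1≡5, 5^2≡3, 5^3≡4, 5^4≡9, 5^5≡1. Order = 5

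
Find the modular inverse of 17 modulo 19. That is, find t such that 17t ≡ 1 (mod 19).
9

Using Extended Euclidean Algorithm:
gcd(17, 19) = 1
Bezout coefficients: 17 × 9 + 19 × -8 = 1
So 17 × 9 ≡ 1 (mod 19)
The inverse is 9 mod 19 = 9
Verification: 17 × 9 = 153 = 8 × 19 + 1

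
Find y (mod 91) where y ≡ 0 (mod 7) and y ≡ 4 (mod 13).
M = 7 × 13 = 91. M₁ = 13, y₁ ≡ 6 (mod 7). M₂ = 7, y₂ ≡ 2 (mod 13). y = 0×13×6 + 4×7×2 ≡ 56 (mod 91)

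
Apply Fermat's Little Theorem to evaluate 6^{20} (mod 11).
1

By Fermat's Little Theorem, a^(p-1) ≡ 1 (mod p) for prime p and gcd(a, p) = 1
Here p = 11, so 6^10 ≡ 1 (mod 11)
We can reduce the exponent: 20 mod 10 = 0
So 6^20 ≡ 6^0 (mod 11)
Computing: 6^0 mod 11 = 1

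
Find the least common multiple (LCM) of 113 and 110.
12430

First find GCD(113, 110) using the Euclidean algorithm:
113 = 1 × 110 + 3
110 = 36 × 3 + 2
3 = 1 × 2 + 1
2 = 2 × 1 + 0
GCD(113, 110) = 1

LCM formula: LCM(a, b) = (a × b) / GCD(a, b)
LCM(113, 110) = (113 × 110) / 1
LCM(113, 110) = 12430 / 1
LCM(113, 110) = 12430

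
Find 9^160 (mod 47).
Using Fermat: 9^{46} ≡ 1 (mod 47). 160 ≡ 22 (mod 46). So 9^{160} ≡ 9^{22} ≡ 21 (mod 47)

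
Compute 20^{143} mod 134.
30

Using successive squaring:
Binary expansion of 143: 10001111
Powers of 20 mod 134 (each is the square of the previous):
  20^1 ≡ 20 (mod 134)
  20^2 ≡ 20² = 400 ≡ 132 (mod 134)
  20^4 ≡ 132² = 17424 ≡ 4 (mod 134)
  20^8 ≡ 4² = 16 ≡ 16 (mod 134)
  20^16 ≡ 16² = 256 ≡ 122 (mod 134)
  20^32 ≡ 122² = 14884 ≡ 10 (mod 134)
  20^64 ≡ 10² = 100 ≡ 100 (mod 134)
  20^128 ≡ 100² = 10000 ≡ 84 (mod 134)
143 = 128 + 8 + 4 + 2 + 1, so 20^143 = 20^128 × 20^8 × 20^4 × 20^2 × 20^1 ≡ 84 × 16 × 4 × 132 × 20 (mod 134)
Multiplying step by step:
  84 × 16 = 1344 ≡ 4 (mod 134)
  4 × 4 = 16 ≡ 16 (mod 134)
  16 × 132 = 2112 ≡ 102 (mod 134)
  102 × 20 = 2040 ≡ 30 (mod 134)
Result: 20^143 ≡ 30 (mod 134)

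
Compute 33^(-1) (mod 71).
28

Using Extended Euclidean Algorithm:
gcd(33, 71) = 1
Bezout coefficients: 33 × 28 + 71 × -13 = 1
So 33 × 28 ≡ 1 (mod 71)
The inverse is 28 mod 71 = 28
Verification: 33 × 28 = 924 = 13 × 71 + 1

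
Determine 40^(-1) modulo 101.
40^(-1) ≡ 48 (mod 101). Verification: 40 × 48 = 1920 ≡ 1 (mod 101)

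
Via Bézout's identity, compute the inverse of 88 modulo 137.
Extended GCD: 88(-14) + 137(9) = 1. So 88^(-1) ≡ 123 ≡ 123 (mod 137). Verify: 88 × 123 = 10824 ≡ 1 (mod 137)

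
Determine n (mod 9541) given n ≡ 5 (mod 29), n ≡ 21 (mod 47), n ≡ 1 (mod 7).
7400

Using the Chinese Remainder Theorem:
M = product of moduli = 9541
For equation 1: M_1 = 329, 329 ≡ 10 (mod 29), inverse of 329 mod 29 is 3 (check: 10 × 3 = 30 ≡ 1 (mod 29))
For equation 2: M_2 = 203, 203 ≡ 15 (mod 47), inverse of 203 mod 47 is 22 (check: 15 × 22 = 330 ≡ 1 (mod 47))
For equation 3: M_3 = 1363, 1363 ≡ 5 (mod 7), inverse of 1363 mod 7 is 3 (check: 5 × 3 = 15 ≡ 1 (mod 7))
Combine: n ≡ Σ r_i×M_i×(M_i⁻¹ mod m_i) = 5×329×3 + 21×203×22 + 1×1363×3 = 4935 + 93786 + 4089 = 102810
102810 mod 9541 = 7400
n ≡ 7400 (mod 9541)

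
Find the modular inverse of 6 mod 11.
6^(-1) ≡ 2 (mod 11). Verification: 6 × 2 = 12 ≡ 1 (mod 11)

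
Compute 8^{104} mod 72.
64

Using successive squaring:
Binary expansion of 104: 1101000
Powers of 8 mod 72 (each is the square of the previous):
  8^1 ≡ 8 (mod 72)
  8^2 ≡ 8² = 64 ≡ 64 (mod 72)
  8^4 ≡ 64² = 4096 ≡ 64 (mod 72)
  8^8 ≡ 64² = 4096 ≡ 64 (mod 72)
  8^16 ≡ 64² = 4096 ≡ 64 (mod 72)
  8^32 ≡ 64² = 4096 ≡ 64 (mod 72)
  8^64 ≡ 64² = 4096 ≡ 64 (mod 72)
104 = 64 + 32 + 8, so 8^104 = 8^64 × 8^32 × 8^8 ≡ 64 × 64 × 64 (mod 72)
Multiplying step by step:
  64 × 64 = 4096 ≡ 64 (mod 72)
  64 × 64 = 4096 ≡ 64 (mod 72)
Result: 8^104 ≡ 64 (mod 72)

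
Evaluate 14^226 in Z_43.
Using Fermat: 14^{42} ≡ 1 (mod 43). 226 ≡ 16 (mod 42). So 14^{226} ≡ 14^{16} ≡ 15 (mod 43)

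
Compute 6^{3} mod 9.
0

Using successive squaring:
Binary expansion of 3: 11
Powers of 6 mod 9 (each is the square of the previous):
  6^1 ≡ 6 (mod 9)
  6^2 ≡ 6² = 36 ≡ 0 (mod 9)
3 = 2 + 1, so 6^3 = 6^2 × 6^1 ≡ 0 × 6 (mod 9)
Multiplying step by step:
  0 × 6 = 0 ≡ 0 (mod 9)
Result: 6^3 ≡ 0 (mod 9)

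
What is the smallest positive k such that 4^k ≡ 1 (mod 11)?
Powers of 4 mod 11: 4^1≡4, 4^2≡5, 4^3≡9, 4^4≡3, 4^5≡1. Order = 5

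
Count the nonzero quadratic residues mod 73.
For prime 73, there are (p-1)/2 = (73-1)/2 = 36 quadratic residues (excluding 0).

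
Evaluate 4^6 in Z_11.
6 = 4 + 2 (binary 110). Repeated squaring mod 11: 4^1 ≡ 4; 4^2 ≡ 4² = 16 ≡ 5; 4^4 ≡ 5² = 25 ≡ 3. Multiply: 4^6 = 4^4 × 4^2 ≡ 3 × 5 (mod 11): 3 × 5 = 15 ≡ 4. So 4^6 ≡ 4 (mod 11).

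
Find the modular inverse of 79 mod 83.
79^(-1) ≡ 62 (mod 83). Verification: 79 × 62 = 4898 ≡ 1 (mod 83)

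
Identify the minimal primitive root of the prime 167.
p - 1 = 166 has prime divisors 2, 83. h is a primitive root mod 167 iff h^(166/q) ≢ 1 (mod 167) for each such q.
h = 2: 2^83 ≡ 1, 2^2 ≡ 4 (mod 167); 2^83 ≡ 1, so not a primitive root.
h = 3: 3^83 ≡ 1, 3^2 ≡ 9 (mod 167); 3^83 ≡ 1, so not a primitive root.
h = 4: 4^83 ≡ 1, 4^2 ≡ 16 (mod 167); 4^83 ≡ 1, so not a primitive root.
h = 5: 5^83 ≡ 166, 5^2 ≡ 25 (mod 167); none is 1, so 5 has order 166 and is a primitive root.
The smallest primitive root mod 167 is g = 5.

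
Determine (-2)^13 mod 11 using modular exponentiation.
Using Fermat: (-2)^{10} ≡ 1 (mod 11). 13 ≡ 3 (mod 10). So (-2)^{13} ≡ (-2)^{3} ≡ 3 (mod 11)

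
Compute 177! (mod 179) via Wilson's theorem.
(178)! = (177)! × (178) ≡ -1 (mod 179). So (177)! ≡ -1 × (178)^(-1) ≡ (-1)×(-1) = 1 (mod 179)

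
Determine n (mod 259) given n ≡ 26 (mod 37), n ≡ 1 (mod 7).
211

Using the Chinese Remainder Theorem:
M = product of moduli = 259
For equation 1: M_1 = 7, 7 ≡ 7 (mod 37), inverse of 7 mod 37 is 16 (check: 7 × 16 = 112 ≡ 1 (mod 37))
For equation 2: M_2 = 37, 37 ≡ 2 (mod 7), inverse of 37 mod 7 is 4 (check: 2 × 4 = 8 ≡ 1 (mod 7))
Combine: n ≡ Σ r_i×M_i×(M_i⁻¹ mod m_i) = 26×7×16 + 1×37×4 = 2912 + 148 = 3060
3060 mod 259 = 211
n ≡ 211 (mod 259)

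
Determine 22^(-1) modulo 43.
22^(-1) ≡ 2 (mod 43). Verification: 22 × 2 = 44 ≡ 1 (mod 43)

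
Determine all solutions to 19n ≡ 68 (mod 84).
8

Since gcd(19, 84) = 1 divides 68, a solution exists.
Multiply both sides by the inverse of 19 mod 84:
  19^(-1) mod 84 = 31
  x ≡ 31 × 68 ≡ 2108 ≡ 8 (mod 84)
Verification: 19 × 8 = 152 = 1 × 84 + 68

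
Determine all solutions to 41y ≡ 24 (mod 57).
27

Since gcd(41, 57) = 1 divides 24, a solution exists.
Multiply both sides by the inverse of 41 mod 57:
  41^(-1) mod 57 = 32
  x ≡ 32 × 24 ≡ 768 ≡ 27 (mod 57)
Verification: 41 × 27 = 1107 = 19 × 57 + 24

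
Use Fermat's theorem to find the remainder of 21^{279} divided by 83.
49

By Fermat's Little Theorem, a^(p-1) ≡ 1 (mod p) for prime p and gcd(a, p) = 1
Here p = 83, so 21^82 ≡ 1 (mod 83)
We can reduce the exponent: 279 mod 82 = 33
So 21^279 ≡ 21^33 (mod 83)
Computing: 21^33 mod 83 = 49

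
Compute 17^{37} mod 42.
17

Using successive squaring:
Binary expansion of 37: 100101
Powers of 17 mod 42 (each is the square of the previous):
  17^1 ≡ 17 (mod 42)
  17^2 ≡ 17² = 289 ≡ 37 (mod 42)
  17^4 ≡ 37² = 1369 ≡ 25 (mod 42)
  17^8 ≡ 25² = 625 ≡ 37 (mod 42)
  17^16 ≡ 37² = 1369 ≡ 25 (mod 42)
  17^32 ≡ 25² = 625 ≡ 37 (mod 42)
37 = 32 + 4 + 1, so 17^37 = 17^32 × 17^4 × 17^1 ≡ 37 × 25 × 17 (mod 42)
Multiplying step by step:
  37 × 25 = 925 ≡ 1 (mod 42)
  1 × 17 = 17 ≡ 17 (mod 42)
Result: 17^37 ≡ 17 (mod 42)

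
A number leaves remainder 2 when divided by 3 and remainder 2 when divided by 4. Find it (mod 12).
M = 3 × 4 = 12. M₁ = 4, y₁ ≡ 1 (mod 3). M₂ = 3, y₂ ≡ 3 (mod 4). z = 2×4×1 + 2×3×3 ≡ 2 (mod 12)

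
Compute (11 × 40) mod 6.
2

(11 × 40) = 440
440 mod 6 = 2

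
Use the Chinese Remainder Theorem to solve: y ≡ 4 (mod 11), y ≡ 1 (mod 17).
M = 11 × 17 = 187. M₁ = 17, y₁ ≡ 2 (mod 11). M₂ = 11, y₂ ≡ 14 (mod 17). y = 4×17×2 + 1×11×14 ≡ 103 (mod 187)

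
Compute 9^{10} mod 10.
1

Using successive squaring:
Binary expansion of 10: 1010
Powers of 9 mod 10 (each is the square of the previous):
  9^1 ≡ 9 (mod 10)
  9^2 ≡ 9² = 81 ≡ 1 (mod 10)
  9^4 ≡ 1² = 1 ≡ 1 (mod 10)
  9^8 ≡ 1² = 1 ≡ 1 (mod 10)
10 = 8 + 2, so 9^10 = 9^8 × 9^2 ≡ 1 × 1 (mod 10)
Multiplying step by step:
  1 × 1 = 1 ≡ 1 (mod 10)
Result: 9^10 ≡ 1 (mod 10)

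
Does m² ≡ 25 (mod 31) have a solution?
By Euler's criterion: 25^{15} ≡ 1 (mod 31). Since this equals 1, 25 is a QR.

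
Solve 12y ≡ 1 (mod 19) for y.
8

Using Extended Euclidean Algorithm:
gcd(12, 19) = 1
Bezout coefficients: 12 × 8 + 19 × -5 = 1
So 12 × 8 ≡ 1 (mod 19)
The inverse is 8 mod 19 = 8
Verification: 12 × 8 = 96 = 5 × 19 + 1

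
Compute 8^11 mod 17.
Using repeated squaring. 11 = 8 + 2 + 1 (binary 1011). Repeated squaring mod 17: 8^1 ≡ 8; 8^2 ≡ 8² = 64 ≡ 13; 8^4 ≡ 13² = 169 ≡ 16; 8^8 ≡ 16² = 256 ≡ 1. Multiply: 8^11 = 8^8 × 8^2 × 8^1 ≡ 1 × 13 × 8 (mod 17): 1 × 13 = 13 ≡ 13; 13 × 8 = 104 ≡ 2. So 8^11 ≡ 2 (mod 17).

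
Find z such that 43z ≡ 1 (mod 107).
43^(-1) ≡ 5 (mod 107). Verification: 43 × 5 = 215 ≡ 1 (mod 107)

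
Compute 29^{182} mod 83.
27

Using successive squaring:
Binary expansion of 182: 10110110
Powers of 29 mod 83 (each is the square of the previous):
  29^1 ≡ 29 (mod 83)
  29^2 ≡ 29² = 841 ≡ 11 (mod 83)
  29^4 ≡ 11² = 121 ≡ 38 (mod 83)
  29^8 ≡ 38² = 1444 ≡ 33 (mod 83)
  29^16 ≡ 33² = 1089 ≡ 10 (mod 83)
  29^32 ≡ 10² = 100 ≡ 17 (mod 83)
  29^64 ≡ 17² = 289 ≡ 40 (mod 83)
  29^128 ≡ 40² = 1600 ≡ 23 (mod 83)
182 = 128 + 32 + 16 + 4 + 2, so 29^182 = 29^128 × 29^32 × 29^16 × 29^4 × 29^2 ≡ 23 × 17 × 10 × 38 × 11 (mod 83)
Multiplying step by step:
  23 × 17 = 391 ≡ 59 (mod 83)
  59 × 10 = 590 ≡ 9 (mod 83)
  9 × 38 = 342 ≡ 10 (mod 83)
  10 × 11 = 110 ≡ 27 (mod 83)
Result: 29^182 ≡ 27 (mod 83)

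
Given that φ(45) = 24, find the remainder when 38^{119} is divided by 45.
By Euler: 38^{24} ≡ 1 (mod 45) since gcd(38, 45) = 1. 119 = 4×24 + 23. So 38^{119} ≡ 38^{23} ≡ 32 (mod 45)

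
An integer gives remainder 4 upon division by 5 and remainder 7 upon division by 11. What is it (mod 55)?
M = 5 × 11 = 55. M₁ = 11, y₁ ≡ 1 (mod 5). M₂ = 5, y₂ ≡ 9 (mod 11). r = 4×11×1 + 7×5×9 ≡ 29 (mod 55). The smallest positive such number is 29.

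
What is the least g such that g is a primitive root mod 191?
p - 1 = 190 has prime divisors 2, 5, 19. h is a primitive root mod 191 iff h^(190/q) ≢ 1 (mod 191) for each such q.
h = 2: 2^95 ≡ 1, 2^38 ≡ 49, 2^10 ≡ 69 (mod 191); 2^95 ≡ 1, so not a primitive root.
h = 3: 3^95 ≡ 1, 3^38 ≡ 39, 3^10 ≡ 30 (mod 191); 3^95 ≡ 1, so not a primitive root.
h = 4: 4^95 ≡ 1, 4^38 ≡ 109, 4^10 ≡ 177 (mod 191); 4^95 ≡ 1, so not a primitive root.
h = 5: 5^95 ≡ 1, 5^38 ≡ 1, 5^10 ≡ 177 (mod 191); 5^95 ≡ 1, so not a primitive root.
h = 6: 6^95 ≡ 1, 6^38 ≡ 1, 6^10 ≡ 160 (mod 191); 6^95 ≡ 1, so not a primitive root.
h = 7: 7^95 ≡ 190, 7^38 ≡ 39, 7^10 ≡ 1 (mod 191); 7^10 ≡ 1, so not a primitive root.
h = 8: 8^95 ≡ 1, 8^38 ≡ 184, 8^10 ≡ 180 (mod 191); 8^95 ≡ 1, so not a primitive root.
h = 9: 9^95 ≡ 1, 9^38 ≡ 184, 9^10 ≡ 136 (mod 191); 9^95 ≡ 1, so not a primitive root.
h = 10: 10^95 ≡ 1, 10^38 ≡ 49, 10^10 ≡ 180 (mod 191); 10^95 ≡ 1, so not a primitive root.
h = 11: 11^95 ≡ 190, 11^38 ≡ 1, 11^10 ≡ 107 (mod 191); 11^38 ≡ 1, so not a primitive root.
h = 12: 12^95 ≡ 1, 12^38 ≡ 49, 12^10 ≡ 153 (mod 191); 12^95 ≡ 1, so not a primitive root.
h = 13: 13^95 ≡ 1, 13^38 ≡ 184, 13^10 ≡ 121 (mod 191); 13^95 ≡ 1, so not a primitive root.
h = 14: 14^95 ≡ 190, 14^38 ≡ 1, 14^10 ≡ 69 (mod 191); 14^38 ≡ 1, so not a primitive root.
h = 15: 15^95 ≡ 1, 15^38 ≡ 39, 15^10 ≡ 153 (mod 191); 15^95 ≡ 1, so not a primitive root.
h = 16: 16^95 ≡ 1, 16^38 ≡ 39, 16^10 ≡ 5 (mod 191); 16^95 ≡ 1, so not a primitive root.
h = 17: 17^95 ≡ 1, 17^38 ≡ 109, 17^10 ≡ 32 (mod 191); 17^95 ≡ 1, so not a primitive root.
h = 18: 18^95 ≡ 1, 18^38 ≡ 39, 18^10 ≡ 25 (mod 191); 18^95 ≡ 1, so not a primitive root.
h = 19: 19^95 ≡ 190, 19^38 ≡ 39, 19^10 ≡ 52 (mod 191); none is 1, so 19 has order 190 and is a primitive root.
The smallest primitive root mod 191 is g = 19.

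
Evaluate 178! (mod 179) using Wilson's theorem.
By Wilson's theorem, (178)! ≡ -1 ≡ 178 (mod 179)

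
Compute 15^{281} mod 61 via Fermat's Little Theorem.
12

By Fermat's Little Theorem, a^(p-1) ≡ 1 (mod p) for prime p and gcd(a, p) = 1
Here p = 61, so 15^60 ≡ 1 (mod 61)
We can reduce the exponent: 281 mod 60 = 41
So 15^281 ≡ 15^41 (mod 61)
Computing: 15^41 mod 61 = 12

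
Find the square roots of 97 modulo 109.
The square roots of 97 mod 109 are 73 and 36. Verify: 73² = 5329 ≡ 97 (mod 109)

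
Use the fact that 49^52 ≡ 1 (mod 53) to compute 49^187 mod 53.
By Fermat: 49^{52} ≡ 1 (mod 53). 187 = 3×52 + 31. So 49^{187} ≡ 49^{31} ≡ 36 (mod 53)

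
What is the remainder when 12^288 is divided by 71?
Using Fermat: 12^{70} ≡ 1 (mod 71). 288 ≡ 8 (mod 70). So 12^{288} ≡ 12^{8} ≡ 16 (mod 71)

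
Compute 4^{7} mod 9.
4

Using successive squaring:
Binary expansion of 7: 111
Powers of 4 mod 9 (each is the square of the previous):
  4^1 ≡ 4 (mod 9)
  4^2 ≡ 4² = 16 ≡ 7 (mod 9)
  4^4 ≡ 7² = 49 ≡ 4 (mod 9)
7 = 4 + 2 + 1, so 4^7 = 4^4 × 4^2 × 4^1 ≡ 4 × 7 × 4 (mod 9)
Multiplying step by step:
  4 × 7 = 28 ≡ 1 (mod 9)
  1 × 4 = 4 ≡ 4 (mod 9)
Result: 4^7 ≡ 4 (mod 9)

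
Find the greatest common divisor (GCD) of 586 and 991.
1

Using the Euclidean algorithm:
586 = 0 × 991 + 586
991 = 1 × 586 + 405
586 = 1 × 405 + 181
405 = 2 × 181 + 43
181 = 4 × 43 + 9
43 = 4 × 9 + 7
9 = 1 × 7 + 2
7 = 3 × 2 + 1
2 = 2 × 1 + 0

GCD(586, 991) = 1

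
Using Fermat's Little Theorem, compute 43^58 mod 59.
By Fermat's Little Theorem, 43^{58} ≡ 1 (mod 59) since 59 is prime and gcd(43, 59) = 1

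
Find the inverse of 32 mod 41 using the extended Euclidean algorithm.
Extended GCD: 32(9) + 41(-7) = 1. So 32^(-1) ≡ 9 ≡ 9 (mod 41). Verify: 32 × 9 = 288 ≡ 1 (mod 41)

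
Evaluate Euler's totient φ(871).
792

Prime factorization: 871 = 13 × 67
Using the formula φ(n) = n × Π(1 - 1/p) for each prime factor p:
φ(871) = 871 × (1 - 1/13) × (1 - 1/67)
φ(871) = 792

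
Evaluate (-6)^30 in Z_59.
Using repeated squaring. (-6) ≡ 53 (mod 59). 30 = 16 + 8 + 4 + 2 (binary 11110). Repeated squaring mod 59: 53^1 ≡ 53; 53^2 ≡ 53² = 2809 ≡ 36; 53^4 ≡ 36² = 1296 ≡ 57; 53^8 ≡ 57² = 3249 ≡ 4; 53^16 ≡ 4² = 16 ≡ 16. Multiply: (-6)^30 ≡ 53^16 × 53^8 × 53^4 × 53^2 ≡ 16 × 4 × 57 × 36 (mod 59): 16 × 4 = 64 ≡ 5; 5 × 57 = 285 ≡ 49; 49 × 36 = 1764 ≡ 53. So (-6)^30 ≡ 53 (mod 59).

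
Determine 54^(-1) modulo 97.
54^(-1) ≡ 9 (mod 97). Verification: 54 × 9 = 486 ≡ 1 (mod 97)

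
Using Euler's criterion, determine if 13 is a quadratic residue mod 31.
By Euler's criterion: 13^{15} ≡ 30 (mod 31). Since this equals -1 (≡ 30), 13 is not a QR.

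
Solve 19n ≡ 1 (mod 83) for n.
19^(-1) ≡ 35 (mod 83). Verification: 19 × 35 = 665 ≡ 1 (mod 83)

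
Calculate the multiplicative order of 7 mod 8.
Powers of 7 mod 8: 7^1≡7, 7^2≡1. Order = 2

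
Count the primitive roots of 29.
12

The number of primitive roots modulo p is φ(p-1) = φ(28)
φ(28) = 12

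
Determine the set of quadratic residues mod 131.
QRs mod 131: {1, 3, 4, 5, 7, 9, 11, 12, 13, 15, 16, 20, 21, 25, 27, 28, 33, 34, 35, 36, 38, 39, 41, 43, 44, 45, 46, 48, 49, 52, 53, 55, 58, 59, 60, 61, 62, 63, 64, 65, 74, 75, 77, 80, 81, 84, 89, 91, 94, 99, 100, 101, 102, 105, 107, 108, 109, 112, 113, 114, 117, 121, 123, 125, 129}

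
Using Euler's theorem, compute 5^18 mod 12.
By Euler: 5^{4} ≡ 1 (mod 12) since gcd(5, 12) = 1. 18 = 4×4 + 2. So 5^{18} ≡ 5^{2} ≡ 1 (mod 12)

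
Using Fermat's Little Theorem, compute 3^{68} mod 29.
16

By Fermat's Little Theorem, a^(p-1) ≡ 1 (mod p) for prime p and gcd(a, p) = 1
Here p = 29, so 3^28 ≡ 1 (mod 29)
We can reduce the exponent: 68 mod 28 = 12
So 3^68 ≡ 3^12 (mod 29)
Computing: 3^12 mod 29 = 16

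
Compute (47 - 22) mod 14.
11

(47 - 22) = 25
25 mod 14 = 11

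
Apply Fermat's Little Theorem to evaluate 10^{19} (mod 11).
10

By Fermat's Little Theorem, a^(p-1) ≡ 1 (mod p) for prime p and gcd(a, p) = 1
Here p = 11, so 10^10 ≡ 1 (mod 11)
We can reduce the exponent: 19 mod 10 = 9
So 10^19 ≡ 10^9 (mod 11)
Computing: 10^9 mod 11 = 10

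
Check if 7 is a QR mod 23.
By Euler's criterion: 7^{11} ≡ 22 (mod 23). Since this equals -1 (≡ 22), 7 is not a QR.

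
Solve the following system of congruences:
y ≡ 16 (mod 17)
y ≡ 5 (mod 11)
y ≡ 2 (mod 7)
16

Using the Chinese Remainder Theorem:
M = product of moduli = 1309
For equation 1: M_1 = 77, 77 ≡ 9 (mod 17), inverse of 77 mod 17 is 2 (check: 9 × 2 = 18 ≡ 1 (mod 17))
For equation 2: M_2 = 119, 119 ≡ 9 (mod 11), inverse of 119 mod 11 is 5 (check: 9 × 5 = 45 ≡ 1 (mod 11))
For equation 3: M_3 = 187, 187 ≡ 5 (mod 7), inverse of 187 mod 7 is 3 (check: 5 × 3 = 15 ≡ 1 (mod 7))
Combine: y ≡ Σ r_i×M_i×(M_i⁻¹ mod m_i) = 16×77×2 + 5×119×5 + 2×187×3 = 2464 + 2975 + 1122 = 6561
6561 mod 1309 = 16
y ≡ 16 (mod 1309)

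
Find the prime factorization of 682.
2 × 11 × 31

Divide by primes starting from smallest:
682 ÷ 2 = 341
341 ÷ 11 = 31
31 ÷ 31 = 1

682 = 2 × 11 × 31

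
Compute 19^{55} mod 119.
26

Using successive squaring:
Binary expansion of 55: 110111
Powers of 19 mod 119 (each is the square of the previous):
  19^1 ≡ 19 (mod 119)
  19^2 ≡ 19² = 361 ≡ 4 (mod 119)
  19^4 ≡ 4² = 16 ≡ 16 (mod 119)
  19^8 ≡ 16² = 256 ≡ 18 (mod 119)
  19^16 ≡ 18² = 324 ≡ 86 (mod 119)
  19^32 ≡ 86² = 7396 ≡ 18 (mod 119)
55 = 32 + 16 + 4 + 2 + 1, so 19^55 = 19^32 × 19^16 × 19^4 × 19^2 × 19^1 ≡ 18 × 86 × 16 × 4 × 19 (mod 119)
Multiplying step by step:
  18 × 86 = 1548 ≡ 1 (mod 119)
  1 × 16 = 16 ≡ 16 (mod 119)
  16 × 4 = 64 ≡ 64 (mod 119)
  64 × 19 = 1216 ≡ 26 (mod 119)
Result: 19^55 ≡ 26 (mod 119)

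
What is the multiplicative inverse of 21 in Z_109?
26

Using Extended Euclidean Algorithm:
gcd(21, 109) = 1
Bezout coefficients: 21 × 26 + 109 × -5 = 1
So 21 × 26 ≡ 1 (mod 109)
The inverse is 26 mod 109 = 26
Verification: 21 × 26 = 546 = 5 × 109 + 1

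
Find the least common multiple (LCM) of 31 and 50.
1550

First find GCD(31, 50) using the Euclidean algorithm:
31 = 0 × 50 + 31
50 = 1 × 31 + 19
31 = 1 × 19 + 12
19 = 1 × 12 + 7
12 = 1 × 7 + 5
7 = 1 × 5 + 2
5 = 2 × 2 + 1
2 = 2 × 1 + 0
GCD(31, 50) = 1

LCM formula: LCM(a, b) = (a × b) / GCD(a, b)
LCM(31, 50) = (31 × 50) / 1
LCM(31, 50) = 1550 / 1
LCM(31, 50) = 1550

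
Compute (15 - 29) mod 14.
0

(15 - 29) = -14
-14 mod 14 = 0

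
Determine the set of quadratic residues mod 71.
QRs mod 71: {1, 2, 3, 4, 5, 6, 8, 9, 10, 12, 15, 16, 18, 19, 20, 24, 25, 27, 29, 30, 32, 36, 37, 38, 40, 43, 45, 48, 49, 50, 54, 57, 58, 60, 64}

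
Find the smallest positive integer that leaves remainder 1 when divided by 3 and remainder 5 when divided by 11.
M = 3 × 11 = 33. M₁ = 11, y₁ ≡ 2 (mod 3). M₂ = 3, y₂ ≡ 4 (mod 11). r = 1×11×2 + 5×3×4 ≡ 16 (mod 33). The smallest positive such number is 16.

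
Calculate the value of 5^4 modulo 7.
4 = 4 (binary 100). Repeated squaring mod 7: 5^1 ≡ 5; 5^2 ≡ 5² = 25 ≡ 4; 5^4 ≡ 4² = 16 ≡ 2. So 5^4 ≡ 2 (mod 7).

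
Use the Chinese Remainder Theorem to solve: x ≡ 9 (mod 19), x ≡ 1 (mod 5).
66

Using the Chinese Remainder Theorem:
M = product of moduli = 95
For equation 1: M_1 = 5, 5 ≡ 5 (mod 19), inverse of 5 mod 19 is 4 (check: 5 × 4 = 20 ≡ 1 (mod 19))
For equation 2: M_2 = 19, 19 ≡ 4 (mod 5), inverse of 19 mod 5 is 4 (check: 4 × 4 = 16 ≡ 1 (mod 5))
Combine: x ≡ Σ r_i×M_i×(M_i⁻¹ mod m_i) = 9×5×4 + 1×19×4 = 180 + 76 = 256
256 mod 95 = 66
x ≡ 66 (mod 95)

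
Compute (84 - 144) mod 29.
27

(84 - 144) = -60
-60 mod 29 = 27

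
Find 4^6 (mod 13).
6 = 4 + 2 (binary 110). Repeated squaring mod 13: 4^1 ≡ 4; 4^2 ≡ 4² = 16 ≡ 3; 4^4 ≡ 3² = 9 ≡ 9. Multiply: 4^6 = 4^4 × 4^2 ≡ 9 × 3 (mod 13): 9 × 3 = 27 ≡ 1. So 4^6 ≡ 1 (mod 13).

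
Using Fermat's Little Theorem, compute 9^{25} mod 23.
16

By Fermat's Little Theorem, a^(p-1) ≡ 1 (mod p) for prime p and gcd(a, p) = 1
Here p = 23, so 9^22 ≡ 1 (mod 23)
We can reduce the exponent: 25 mod 22 = 3
So 9^25 ≡ 9^3 (mod 23)
Computing: 9^3 mod 23 = 16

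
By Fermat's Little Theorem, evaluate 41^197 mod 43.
By Fermat: 41^{42} ≡ 1 (mod 43). 197 = 4×42 + 29. So 41^{197} ≡ 41^{29} ≡ 41 (mod 43)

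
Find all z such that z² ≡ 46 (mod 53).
The square roots of 46 mod 53 are 24 and 29. Verify: 24² = 576 ≡ 46 (mod 53)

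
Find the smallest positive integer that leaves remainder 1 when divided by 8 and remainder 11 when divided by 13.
M = 8 × 13 = 104. M₁ = 13, y₁ ≡ 5 (mod 8). M₂ = 8, y₂ ≡ 5 (mod 13). y = 1×13×5 + 11×8×5 ≡ 89 (mod 104). The smallest positive such number is 89.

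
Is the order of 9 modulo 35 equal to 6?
Yes, ord_35(9) = 6.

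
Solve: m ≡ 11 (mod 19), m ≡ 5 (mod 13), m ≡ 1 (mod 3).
M = 19 × 13 × 3 = 741. M₁ = 39, y₁ ≡ 1 (mod 19). M₂ = 57, y₂ ≡ 8 (mod 13). M₃ = 247, y₃ ≡ 1 (mod 3). m = 11×39×1 + 5×57×8 + 1×247×1 ≡ 733 (mod 741)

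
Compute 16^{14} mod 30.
16

Using successive squaring:
Binary expansion of 14: 1110
Powers of 16 mod 30 (each is the square of the previous):
  16^1 ≡ 16 (mod 30)
  16^2 ≡ 16² = 256 ≡ 16 (mod 30)
  16^4 ≡ 16² = 256 ≡ 16 (mod 30)
  16^8 ≡ 16² = 256 ≡ 16 (mod 30)
14 = 8 + 4 + 2, so 16^14 = 16^8 × 16^4 × 16^2 ≡ 16 × 16 × 16 (mod 30)
Multiplying step by step:
  16 × 16 = 256 ≡ 16 (mod 30)
  16 × 16 = 256 ≡ 16 (mod 30)
Result: 16^14 ≡ 16 (mod 30)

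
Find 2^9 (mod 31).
9 = 8 + 1 (binary 1001). Repeated squaring mod 31: 2^1 ≡ 2; 2^2 ≡ 2² = 4 ≡ 4; 2^4 ≡ 4² = 16 ≡ 16; 2^8 ≡ 16² = 256 ≡ 8. Multiply: 2^9 = 2^8 × 2^1 ≡ 8 × 2 (mod 31): 8 × 2 = 16 ≡ 16. So 2^9 ≡ 16 (mod 31).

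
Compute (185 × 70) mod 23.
1

(185 × 70) = 12950
12950 mod 23 = 1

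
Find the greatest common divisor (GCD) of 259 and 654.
1

Using the Euclidean algorithm:
259 = 0 × 654 + 259
654 = 2 × 259 + 136
259 = 1 × 136 + 123
136 = 1 × 123 + 13
123 = 9 × 13 + 6
13 = 2 × 6 + 1
6 = 6 × 1 + 0

GCD(259, 654) = 1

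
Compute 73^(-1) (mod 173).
73^(-1) ≡ 64 (mod 173). Verification: 73 × 64 = 4672 ≡ 1 (mod 173)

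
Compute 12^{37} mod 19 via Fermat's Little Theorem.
12

By Fermat's Little Theorem, a^(p-1) ≡ 1 (mod p) for prime p and gcd(a, p) = 1
Here p = 19, so 12^18 ≡ 1 (mod 19)
We can reduce the exponent: 37 mod 18 = 1
So 12^37 ≡ 12^1 (mod 19)
Computing: 12^1 mod 19 = 12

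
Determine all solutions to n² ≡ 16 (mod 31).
The square roots of 16 mod 31 are 4 and 27. Verify: 4² = 16 ≡ 16 (mod 31)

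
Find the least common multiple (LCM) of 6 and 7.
42

First find GCD(6, 7) using the Euclidean algorithm:
6 = 0 × 7 + 6
7 = 1 × 6 + 1
6 = 6 × 1 + 0
GCD(6, 7) = 1

LCM formula: LCM(a, b) = (a × b) / GCD(a, b)
LCM(6, 7) = (6 × 7) / 1
LCM(6, 7) = 42 / 1
LCM(6, 7) = 42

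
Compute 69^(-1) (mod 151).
69^(-1) ≡ 116 (mod 151). Verification: 69 × 116 = 8004 ≡ 1 (mod 151)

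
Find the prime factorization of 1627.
1627

Divide by primes starting from smallest:
1627 ÷ 1627 = 1

1627 = 1627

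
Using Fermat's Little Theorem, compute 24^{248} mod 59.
49

By Fermat's Little Theorem, a^(p-1) ≡ 1 (mod p) for prime p and gcd(a, p) = 1
Here p = 59, so 24^58 ≡ 1 (mod 59)
We can reduce the exponent: 248 mod 58 = 16
So 24^248 ≡ 24^16 (mod 59)
Computing: 24^16 mod 59 = 49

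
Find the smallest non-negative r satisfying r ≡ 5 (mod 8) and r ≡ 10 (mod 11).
M = 8 × 11 = 88. M₁ = 11, y₁ ≡ 3 (mod 8). M₂ = 8, y₂ ≡ 7 (mod 11). r = 5×11×3 + 10×8×7 ≡ 21 (mod 88)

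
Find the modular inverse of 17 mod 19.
17^(-1) ≡ 9 (mod 19). Verification: 17 × 9 = 153 ≡ 1 (mod 19)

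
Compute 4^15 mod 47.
Using repeated squaring. 15 = 8 + 4 + 2 + 1 (binary 1111). Repeated squaring mod 47: 4^1 ≡ 4; 4^2 ≡ 4² = 16 ≡ 16; 4^4 ≡ 16² = 256 ≡ 21; 4^8 ≡ 21² = 441 ≡ 18. Multiply: 4^15 = 4^8 × 4^4 × 4^2 × 4^1 ≡ 18 × 21 × 16 × 4 (mod 47): 18 × 21 = 378 ≡ 2; 2 × 16 = 32 ≡ 32; 32 × 4 = 128 ≡ 34. So 4^15 ≡ 34 (mod 47).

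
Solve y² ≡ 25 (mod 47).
The square roots of 25 mod 47 are 42 and 5. Verify: 42² = 1764 ≡ 25 (mod 47)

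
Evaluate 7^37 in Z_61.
Using repeated squaring. 37 = 32 + 4 + 1 (binary 100101). Repeated squaring mod 61: 7^1 ≡ 7; 7^2 ≡ 7² = 49 ≡ 49; 7^4 ≡ 49² = 2401 ≡ 22; 7^8 ≡ 22² = 484 ≡ 57; 7^16 ≡ 57² = 3249 ≡ 16; 7^32 ≡ 16² = 256 ≡ 12. Multiply: 7^37 = 7^32 × 7^4 × 7^1 ≡ 12 × 22 × 7 (mod 61): 12 × 22 = 264 ≡ 20; 20 × 7 = 140 ≡ 18. So 7^37 ≡ 18 (mod 61).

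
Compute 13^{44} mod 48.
1

Using successive squaring:
Binary expansion of 44: 101100
Powers of 13 mod 48 (each is the square of the previous):
  13^1 ≡ 13 (mod 48)
  13^2 ≡ 13² = 169 ≡ 25 (mod 48)
  13^4 ≡ 25² = 625 ≡ 1 (mod 48)
  13^8 ≡ 1² = 1 ≡ 1 (mod 48)
  13^16 ≡ 1² = 1 ≡ 1 (mod 48)
  13^32 ≡ 1² = 1 ≡ 1 (mod 48)
44 = 32 + 8 + 4, so 13^44 = 13^32 × 13^8 × 13^4 ≡ 1 × 1 × 1 (mod 48)
Multiplying step by step:
  1 × 1 = 1 ≡ 1 (mod 48)
  1 × 1 = 1 ≡ 1 (mod 48)
Result: 13^44 ≡ 1 (mod 48)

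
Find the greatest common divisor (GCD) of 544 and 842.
2

Using the Euclidean algorithm:
544 = 0 × 842 + 544
842 = 1 × 544 + 298
544 = 1 × 298 + 246
298 = 1 × 246 + 52
246 = 4 × 52 + 38
52 = 1 × 38 + 14
38 = 2 × 14 + 10
14 = 1 × 10 + 4
10 = 2 × 4 + 2
4 = 2 × 2 + 0

GCD(544, 842) = 2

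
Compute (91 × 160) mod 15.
10

(91 × 160) = 14560
14560 mod 15 = 10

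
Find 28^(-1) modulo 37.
4

Using Extended Euclidean Algorithm:
gcd(28, 37) = 1
Bezout coefficients: 28 × 4 + 37 × -3 = 1
So 28 × 4 ≡ 1 (mod 37)
The inverse is 4 mod 37 = 4
Verification: 28 × 4 = 112 = 3 × 37 + 1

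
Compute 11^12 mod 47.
Using repeated squaring. 12 = 8 + 4 (binary 1100). Repeated squaring mod 47: 11^1 ≡ 11; 11^2 ≡ 11² = 121 ≡ 27; 11^4 ≡ 27² = 729 ≡ 24; 11^8 ≡ 24² = 576 ≡ 12. Multiply: 11^12 = 11^8 × 11^4 ≡ 12 × 24 (mod 47): 12 × 24 = 288 ≡ 6. So 11^12 ≡ 6 (mod 47).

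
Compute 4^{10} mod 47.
6

Using successive squaring:
Binary expansion of 10: 1010
Powers of 4 mod 47 (each is the square of the previous):
  4^1 ≡ 4 (mod 47)
  4^2 ≡ 4² = 16 ≡ 16 (mod 47)
  4^4 ≡ 16² = 256 ≡ 21 (mod 47)
  4^8 ≡ 21² = 441 ≡ 18 (mod 47)
10 = 8 + 2, so 4^10 = 4^8 × 4^2 ≡ 18 × 16 (mod 47)
Multiplying step by step:
  18 × 16 = 288 ≡ 6 (mod 47)
Result: 4^10 ≡ 6 (mod 47)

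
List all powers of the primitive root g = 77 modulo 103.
g^1, g^2, ..., g^{102} mod 103: {77, 58, 37, 68, 86, 30, 44, 92, 80, 83, 5, 76, 84, 82, 31, 18, 47, 14, 48, 91, 3, 25, 71, 8, 101, 52, 90, 29, 70, 34, 43, 15, 22, 46, 40, 93, 54, 38, 42, 41, 67, 9, 75, 7, 24, 97, 53, 64, 87, 4, 102, 26, 45, 66, 35, 17, 73, 59, 11, 23, 20, 98, 27, 19, 21, 72, 85, 56, 89, 55, 12, 100, 78, 32, 95, 2, 51, 13, 74, 33, 69, 60, 88, 81, 57, 63, 10, 49, 65, 61, 62, 36, 94, 28, 96, 79, 6, 50, 39, 16, 99, 1}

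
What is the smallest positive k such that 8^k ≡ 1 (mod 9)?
Powers of 8 mod 9: 8^1≡8, 8^2≡1. Order = 2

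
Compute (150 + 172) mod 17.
16

(150 + 172) = 322
322 mod 17 = 16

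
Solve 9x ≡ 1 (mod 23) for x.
9^(-1) ≡ 18 (mod 23). Verification: 9 × 18 = 162 ≡ 1 (mod 23)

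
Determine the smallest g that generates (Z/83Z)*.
2

A primitive root g modulo p has order p-1 = 82
Prime divisors of 82: [2, 41]
g is a primitive root iff g^(82/q) ≢ 1 (mod 83) for each prime divisor q
Testing small values:
  g = 2: 2^41 ≡ 82, 2^2 ≡ 4 (mod 83) → none is 1, primitive root!
The smallest primitive root is 2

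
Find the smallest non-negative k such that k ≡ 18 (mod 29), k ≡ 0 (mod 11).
308

Using the Chinese Remainder Theorem:
M = product of moduli = 319
For equation 1: M_1 = 11, 11 ≡ 11 (mod 29), inverse of 11 mod 29 is 8 (check: 11 × 8 = 88 ≡ 1 (mod 29))
For equation 2: M_2 = 29, 29 ≡ 7 (mod 11), inverse of 29 mod 11 is 8 (check: 7 × 8 = 56 ≡ 1 (mod 11))
Combine: k ≡ Σ r_i×M_i×(M_i⁻¹ mod m_i) = 18×11×8 + 0×29×8 = 1584 + 0 = 1584
1584 mod 319 = 308
k ≡ 308 (mod 319)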